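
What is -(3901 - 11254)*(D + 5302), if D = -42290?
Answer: -271972764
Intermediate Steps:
-(3901 - 11254)*(D + 5302) = -(3901 - 11254)*(-42290 + 5302) = -(-7353)*(-36988) = -1*271972764 = -271972764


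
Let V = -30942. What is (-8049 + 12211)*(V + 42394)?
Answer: 47663224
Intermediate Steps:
(-8049 + 12211)*(V + 42394) = (-8049 + 12211)*(-30942 + 42394) = 4162*11452 = 47663224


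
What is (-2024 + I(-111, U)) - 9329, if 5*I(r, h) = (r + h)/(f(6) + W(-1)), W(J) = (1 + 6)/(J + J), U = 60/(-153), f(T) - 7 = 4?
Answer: -43436587/3825 ≈ -11356.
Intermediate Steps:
f(T) = 11 (f(T) = 7 + 4 = 11)
U = -20/51 (U = 60*(-1/153) = -20/51 ≈ -0.39216)
W(J) = 7/(2*J) (W(J) = 7/((2*J)) = 7*(1/(2*J)) = 7/(2*J))
I(r, h) = 2*h/75 + 2*r/75 (I(r, h) = ((r + h)/(11 + (7/2)/(-1)))/5 = ((h + r)/(11 + (7/2)*(-1)))/5 = ((h + r)/(11 - 7/2))/5 = ((h + r)/(15/2))/5 = ((h + r)*(2/15))/5 = (2*h/15 + 2*r/15)/5 = 2*h/75 + 2*r/75)
(-2024 + I(-111, U)) - 9329 = (-2024 + ((2/75)*(-20/51) + (2/75)*(-111))) - 9329 = (-2024 + (-8/765 - 74/25)) - 9329 = (-2024 - 11362/3825) - 9329 = -7753162/3825 - 9329 = -43436587/3825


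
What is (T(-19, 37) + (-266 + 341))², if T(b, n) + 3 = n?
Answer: 11881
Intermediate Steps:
T(b, n) = -3 + n
(T(-19, 37) + (-266 + 341))² = ((-3 + 37) + (-266 + 341))² = (34 + 75)² = 109² = 11881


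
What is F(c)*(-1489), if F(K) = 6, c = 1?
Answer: -8934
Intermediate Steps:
F(c)*(-1489) = 6*(-1489) = -8934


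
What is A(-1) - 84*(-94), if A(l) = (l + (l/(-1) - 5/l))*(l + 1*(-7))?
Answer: 7856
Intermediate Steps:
A(l) = -5*(-7 + l)/l (A(l) = (l + (l*(-1) - 5/l))*(l - 7) = (l + (-l - 5/l))*(-7 + l) = (-5/l)*(-7 + l) = -5*(-7 + l)/l)
A(-1) - 84*(-94) = (-5 + 35/(-1)) - 84*(-94) = (-5 + 35*(-1)) + 7896 = (-5 - 35) + 7896 = -40 + 7896 = 7856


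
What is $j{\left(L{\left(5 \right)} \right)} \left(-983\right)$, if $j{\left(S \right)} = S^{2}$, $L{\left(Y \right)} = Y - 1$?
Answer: $-15728$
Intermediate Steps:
$L{\left(Y \right)} = -1 + Y$
$j{\left(L{\left(5 \right)} \right)} \left(-983\right) = \left(-1 + 5\right)^{2} \left(-983\right) = 4^{2} \left(-983\right) = 16 \left(-983\right) = -15728$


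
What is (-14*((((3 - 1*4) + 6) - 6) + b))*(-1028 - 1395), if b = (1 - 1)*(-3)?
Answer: -33922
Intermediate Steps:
b = 0 (b = 0*(-3) = 0)
(-14*((((3 - 1*4) + 6) - 6) + b))*(-1028 - 1395) = (-14*((((3 - 1*4) + 6) - 6) + 0))*(-1028 - 1395) = -14*((((3 - 4) + 6) - 6) + 0)*(-2423) = -14*(((-1 + 6) - 6) + 0)*(-2423) = -14*((5 - 6) + 0)*(-2423) = -14*(-1 + 0)*(-2423) = -14*(-1)*(-2423) = 14*(-2423) = -33922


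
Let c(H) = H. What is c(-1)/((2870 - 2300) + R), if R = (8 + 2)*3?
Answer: -1/600 ≈ -0.0016667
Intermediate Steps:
R = 30 (R = 10*3 = 30)
c(-1)/((2870 - 2300) + R) = -1/((2870 - 2300) + 30) = -1/(570 + 30) = -1/600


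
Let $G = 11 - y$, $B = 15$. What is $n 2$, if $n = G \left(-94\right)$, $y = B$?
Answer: $752$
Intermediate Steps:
$y = 15$
$G = -4$ ($G = 11 - 15 = -4$)
$n = 376$ ($n = \left(-4\right) \left(-94\right) = 376$)
$n 2 = 376 \cdot 2 = 752$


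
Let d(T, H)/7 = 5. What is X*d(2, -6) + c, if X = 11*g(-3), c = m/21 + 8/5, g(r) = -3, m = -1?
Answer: -121112/105 ≈ -1153.4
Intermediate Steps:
d(T, H) = 35 (d(T, H) = 7*5 = 35)
c = 163/105 (c = -1/21 + 8/5 = 163/105 ≈ 1.5524)
X = -33 (X = 11*(-3) = -33)
X*d(2, -6) + c = -33*35 + 163/105 = -1155 + 163/105 = -121112/105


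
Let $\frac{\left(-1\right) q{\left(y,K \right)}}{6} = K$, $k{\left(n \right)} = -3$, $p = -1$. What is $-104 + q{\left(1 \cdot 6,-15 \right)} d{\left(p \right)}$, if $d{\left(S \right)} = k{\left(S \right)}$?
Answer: $-374$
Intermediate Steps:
$q{\left(y,K \right)} = - 6 K$
$d{\left(S \right)} = -3$
$-104 + q{\left(1 \cdot 6,-15 \right)} d{\left(p \right)} = -104 + \left(-6\right) \left(-15\right) \left(-3\right) = -104 + 90 \left(-3\right) = -104 - 270 = -374$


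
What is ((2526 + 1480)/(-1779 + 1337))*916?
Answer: -1834748/221 ≈ -8302.0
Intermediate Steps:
((2526 + 1480)/(-1779 + 1337))*916 = (4006/(-442))*916 = (4006*(-1/442))*916 = -2003/221*916 = -1834748/221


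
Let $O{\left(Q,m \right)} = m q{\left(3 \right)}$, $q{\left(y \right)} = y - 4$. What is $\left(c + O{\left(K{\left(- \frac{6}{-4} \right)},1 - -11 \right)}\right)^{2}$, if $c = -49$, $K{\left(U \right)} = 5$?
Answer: $3721$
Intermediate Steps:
$q{\left(y \right)} = -4 + y$ ($q{\left(y \right)} = y - 4 = -4 + y$)
$O{\left(Q,m \right)} = - m$ ($O{\left(Q,m \right)} = m \left(-4 + 3\right) = m \left(-1\right) = - m$)
$\left(c + O{\left(K{\left(- \frac{6}{-4} \right)},1 - -11 \right)}\right)^{2} = \left(-49 - \left(1 - -11\right)\right)^{2} = \left(-49 - \left(1 + 11\right)\right)^{2} = \left(-49 - 12\right)^{2} = \left(-61\right)^{2} = 3721$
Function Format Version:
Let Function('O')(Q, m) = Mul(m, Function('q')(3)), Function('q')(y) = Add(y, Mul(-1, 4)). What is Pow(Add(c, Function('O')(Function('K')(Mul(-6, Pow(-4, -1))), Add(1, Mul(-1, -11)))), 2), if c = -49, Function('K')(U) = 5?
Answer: 3721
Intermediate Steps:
Function('q')(y) = Add(-4, y) (Function('q')(y) = Add(y, -4) = Add(-4, y))
Function('O')(Q, m) = Mul(-1, m) (Function('O')(Q, m) = Mul(m, Add(-4, 3)) = Mul(m, -1) = Mul(-1, m))
Pow(Add(c, Function('O')(Function('K')(Mul(-6, Pow(-4, -1))), Add(1, Mul(-1, -11)))), 2) = Pow(Add(-49, Mul(-1, Add(1, Mul(-1, -11)))), 2) = Pow(Add(-49, Mul(-1, Add(1, 11))), 2) = Pow(Add(-49, Mul(-1, 12)), 2) = Pow(Add(-49, -12), 2) = Pow(-61, 2) = 3721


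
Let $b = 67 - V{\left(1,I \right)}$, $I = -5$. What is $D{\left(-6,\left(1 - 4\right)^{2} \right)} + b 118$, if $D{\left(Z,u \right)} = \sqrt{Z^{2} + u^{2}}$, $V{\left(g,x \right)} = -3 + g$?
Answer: $8142 + 3 \sqrt{13} \approx 8152.8$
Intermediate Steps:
$b = 69$ ($b = 67 - \left(-3 + 1\right) = 67 - -2 = 67 + 2 = 69$)
$D{\left(-6,\left(1 - 4\right)^{2} \right)} + b 118 = \sqrt{\left(-6\right)^{2} + \left(\left(1 - 4\right)^{2}\right)^{2}} + 69 \cdot 118 = \sqrt{36 + \left(\left(-3\right)^{2}\right)^{2}} + 8142 = \sqrt{36 + 9^{2}} + 8142 = \sqrt{36 + 81} + 8142 = \sqrt{117} + 8142 = 3 \sqrt{13} + 8142 = 8142 + 3 \sqrt{13}$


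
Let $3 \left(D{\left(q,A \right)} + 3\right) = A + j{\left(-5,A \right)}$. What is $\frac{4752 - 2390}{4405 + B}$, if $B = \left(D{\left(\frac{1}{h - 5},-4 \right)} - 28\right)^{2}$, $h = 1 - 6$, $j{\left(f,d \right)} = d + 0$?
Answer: $\frac{10629}{24923} \approx 0.42647$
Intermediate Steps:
$j{\left(f,d \right)} = d$
$h = -5$ ($h = 1 - 6 = -5$)
$D{\left(q,A \right)} = -3 + \frac{2 A}{3}$ ($D{\left(q,A \right)} = -3 + \frac{A + A}{3} = -3 + \frac{2 A}{3}$)
$B = \frac{10201}{9}$ ($B = \left(\left(-3 + \frac{2}{3} \left(-4\right)\right) - 28\right)^{2} = \left(\left(-3 - \frac{8}{3}\right) - 28\right)^{2} = \left(- \frac{17}{3} - 28\right)^{2} = \left(- \frac{101}{3}\right)^{2} = \frac{10201}{9} \approx 1133.4$)
$\frac{4752 - 2390}{4405 + B} = \frac{4752 - 2390}{4405 + \frac{10201}{9}} = \frac{2362}{\frac{49846}{9}} = 2362 \cdot \frac{9}{49846} = \frac{10629}{24923}$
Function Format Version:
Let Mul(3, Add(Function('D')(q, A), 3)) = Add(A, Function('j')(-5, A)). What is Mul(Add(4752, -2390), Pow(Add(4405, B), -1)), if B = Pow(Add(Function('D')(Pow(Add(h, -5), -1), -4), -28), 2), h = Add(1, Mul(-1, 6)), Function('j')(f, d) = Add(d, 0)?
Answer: Rational(10629, 24923) ≈ 0.42647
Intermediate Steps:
Function('j')(f, d) = d
h = -5 (h = Add(1, -6) = -5)
Function('D')(q, A) = Add(-3, Mul(Rational(2, 3), A)) (Function('D')(q, A) = Add(-3, Mul(Rational(1, 3), Add(A, A))) = Add(-3, Mul(Rational(1, 3), Mul(2, A))) = Add(-3, Mul(Rational(2, 3), A)))
B = Rational(10201, 9) (B = Pow(Add(Add(-3, Mul(Rational(2, 3), -4)), -28), 2) = Pow(Add(Add(-3, Rational(-8, 3)), -28), 2) = Pow(Add(Rational(-17, 3), -28), 2) = Pow(Rational(-101, 3), 2) = Rational(10201, 9) ≈ 1133.4)
Mul(Add(4752, -2390), Pow(Add(4405, B), -1)) = Mul(Add(4752, -2390), Pow(Add(4405, Rational(10201, 9)), -1)) = Mul(2362, Pow(Rational(49846, 9), -1)) = Mul(2362, Rational(9, 49846)) = Rational(10629, 24923)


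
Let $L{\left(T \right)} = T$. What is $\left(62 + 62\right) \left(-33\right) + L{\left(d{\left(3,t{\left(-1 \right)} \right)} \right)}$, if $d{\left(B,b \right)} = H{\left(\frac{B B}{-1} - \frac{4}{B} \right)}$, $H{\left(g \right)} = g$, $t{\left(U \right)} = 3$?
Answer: $- \frac{12307}{3} \approx -4102.3$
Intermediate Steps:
$d{\left(B,b \right)} = - B^{2} - \frac{4}{B}$ ($d{\left(B,b \right)} = \frac{B B}{-1} - \frac{4}{B} = B^{2} \left(-1\right) - \frac{4}{B} = - B^{2} - \frac{4}{B}$)
$\left(62 + 62\right) \left(-33\right) + L{\left(d{\left(3,t{\left(-1 \right)} \right)} \right)} = \left(62 + 62\right) \left(-33\right) + \frac{-4 - 3^{3}}{3} = 124 \left(-33\right) + \frac{-4 - 27}{3} = -4092 + \frac{-4 - 27}{3} = -4092 + \frac{1}{3} \left(-31\right) = -4092 - \frac{31}{3} = - \frac{12307}{3}$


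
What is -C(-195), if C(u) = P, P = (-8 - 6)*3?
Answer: 42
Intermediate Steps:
P = -42 (P = -14*3 = -42)
C(u) = -42
-C(-195) = -1*(-42) = 42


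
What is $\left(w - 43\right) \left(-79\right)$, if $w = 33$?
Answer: $790$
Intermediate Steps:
$\left(w - 43\right) \left(-79\right) = \left(33 - 43\right) \left(-79\right) = \left(-10\right) \left(-79\right) = 790$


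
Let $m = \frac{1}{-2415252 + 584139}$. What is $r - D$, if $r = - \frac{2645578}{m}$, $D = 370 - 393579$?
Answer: $4844352661523$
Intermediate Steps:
$D = -393209$ ($D = 370 - 393579 = -393209$)
$m = - \frac{1}{1831113}$ ($m = \frac{1}{-1831113} = - \frac{1}{1831113} \approx -5.4612 \cdot 10^{-7}$)
$r = 4844352268314$ ($r = - \frac{2645578}{- \frac{1}{1831113}} = \left(-2645578\right) \left(-1831113\right) = 4844352268314$)
$r - D = 4844352268314 - -393209 = 4844352268314 + 393209 = 4844352661523$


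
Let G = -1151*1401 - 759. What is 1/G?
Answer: -1/1613310 ≈ -6.1984e-7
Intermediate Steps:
G = -1613310 (G = -1612551 - 759 = -1613310)
1/G = 1/(-1613310) = -1/1613310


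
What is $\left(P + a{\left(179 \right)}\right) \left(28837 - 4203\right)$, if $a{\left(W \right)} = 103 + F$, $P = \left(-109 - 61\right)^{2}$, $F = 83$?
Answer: $716504524$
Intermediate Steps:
$P = 28900$ ($P = \left(-170\right)^{2} = 28900$)
$a{\left(W \right)} = 186$ ($a{\left(W \right)} = 103 + 83 = 186$)
$\left(P + a{\left(179 \right)}\right) \left(28837 - 4203\right) = \left(28900 + 186\right) \left(28837 - 4203\right) = 29086 \cdot 24634 = 716504524$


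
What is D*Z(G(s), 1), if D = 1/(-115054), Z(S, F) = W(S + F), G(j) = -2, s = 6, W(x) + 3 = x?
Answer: 2/57527 ≈ 3.4766e-5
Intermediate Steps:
W(x) = -3 + x
Z(S, F) = -3 + F + S (Z(S, F) = -3 + (S + F) = -3 + (F + S) = -3 + F + S)
D = -1/115054 ≈ -8.6916e-6
D*Z(G(s), 1) = -(-3 + 1 - 2)/115054 = -1/115054*(-4) = 2/57527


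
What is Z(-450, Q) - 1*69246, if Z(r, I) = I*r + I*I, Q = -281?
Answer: 136165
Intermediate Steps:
Z(r, I) = I² + I*r (Z(r, I) = I*r + I² = I² + I*r)
Z(-450, Q) - 1*69246 = -281*(-281 - 450) - 1*69246 = -281*(-731) - 69246 = 205411 - 69246 = 136165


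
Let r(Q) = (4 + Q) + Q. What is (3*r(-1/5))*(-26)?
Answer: -1404/5 ≈ -280.80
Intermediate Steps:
r(Q) = 4 + 2*Q
(3*r(-1/5))*(-26) = (3*(4 + 2*(-1/5)))*(-26) = (3*(4 - 2/5))*(-26) = (3*(18/5))*(-26) = (54/5)*(-26) = -1404/5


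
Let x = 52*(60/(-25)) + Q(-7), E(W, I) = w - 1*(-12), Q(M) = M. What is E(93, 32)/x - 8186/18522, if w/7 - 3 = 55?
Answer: -22052777/6102999 ≈ -3.6134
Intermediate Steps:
w = 406 (w = 21 + 7*55 = 21 + 385 = 406)
E(W, I) = 418 (E(W, I) = 406 - 1*(-12) = 406 + 12 = 418)
x = -659/5 (x = 52*(60/(-25)) - 7 = 52*(60*(-1/25)) - 7 = 52*(-12/5) - 7 = -624/5 - 7 = -659/5 ≈ -131.80)
E(93, 32)/x - 8186/18522 = 418/(-659/5) - 8186/18522 = 418*(-5/659) - 8186*1/18522 = -2090/659 - 4093/9261 = -22052777/6102999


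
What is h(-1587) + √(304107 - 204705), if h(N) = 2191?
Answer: 2191 + √99402 ≈ 2506.3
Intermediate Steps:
h(-1587) + √(304107 - 204705) = 2191 + √(304107 - 204705) = 2191 + √99402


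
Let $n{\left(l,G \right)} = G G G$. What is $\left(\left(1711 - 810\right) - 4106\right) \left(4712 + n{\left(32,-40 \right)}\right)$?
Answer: $190018040$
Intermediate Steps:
$n{\left(l,G \right)} = G^{3}$ ($n{\left(l,G \right)} = G^{2} G = G^{3}$)
$\left(\left(1711 - 810\right) - 4106\right) \left(4712 + n{\left(32,-40 \right)}\right) = \left(\left(1711 - 810\right) - 4106\right) \left(4712 + \left(-40\right)^{3}\right) = \left(\left(1711 - 810\right) - 4106\right) \left(4712 - 64000\right) = \left(901 - 4106\right) \left(-59288\right) = \left(-3205\right) \left(-59288\right) = 190018040$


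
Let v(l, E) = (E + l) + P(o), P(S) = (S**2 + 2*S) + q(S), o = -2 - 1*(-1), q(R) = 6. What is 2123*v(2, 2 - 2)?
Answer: 14861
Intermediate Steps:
o = -1 (o = -2 + 1 = -1)
P(S) = 6 + S**2 + 2*S (P(S) = (S**2 + 2*S) + 6 = 6 + S**2 + 2*S)
v(l, E) = 5 + E + l (v(l, E) = (E + l) + (6 + (-1)**2 + 2*(-1)) = (E + l) + (6 + 1 - 2) = (E + l) + 5 = 5 + E + l)
2123*v(2, 2 - 2) = 2123*(5 + (2 - 2) + 2) = 2123*(5 + 0 + 2) = 2123*7 = 14861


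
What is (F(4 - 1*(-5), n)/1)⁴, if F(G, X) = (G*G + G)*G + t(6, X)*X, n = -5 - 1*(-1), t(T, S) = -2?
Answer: 447726927376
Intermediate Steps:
n = -4 (n = -5 + 1 = -4)
F(G, X) = -2*X + G*(G + G²) (F(G, X) = (G*G + G)*G - 2*X = (G² + G)*G - 2*X = (G + G²)*G - 2*X = G*(G + G²) - 2*X = -2*X + G*(G + G²))
(F(4 - 1*(-5), n)/1)⁴ = (((4 - 1*(-5))² + (4 - 1*(-5))³ - 2*(-4))/1)⁴ = (((4 + 5)² + (4 + 5)³ + 8)*1)⁴ = ((9² + 9³ + 8)*1)⁴ = ((81 + 729 + 8)*1)⁴ = (818*1)⁴ = 818⁴ = 447726927376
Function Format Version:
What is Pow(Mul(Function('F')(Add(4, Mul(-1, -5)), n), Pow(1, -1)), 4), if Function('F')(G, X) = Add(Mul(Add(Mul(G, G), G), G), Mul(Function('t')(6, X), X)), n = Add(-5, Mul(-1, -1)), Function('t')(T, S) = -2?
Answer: 447726927376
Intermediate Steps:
n = -4 (n = Add(-5, 1) = -4)
Function('F')(G, X) = Add(Mul(-2, X), Mul(G, Add(G, Pow(G, 2)))) (Function('F')(G, X) = Add(Mul(Add(Mul(G, G), G), G), Mul(-2, X)) = Add(Mul(Add(Pow(G, 2), G), G), Mul(-2, X)) = Add(Mul(Add(G, Pow(G, 2)), G), Mul(-2, X)) = Add(Mul(G, Add(G, Pow(G, 2))), Mul(-2, X)) = Add(Mul(-2, X), Mul(G, Add(G, Pow(G, 2)))))
Pow(Mul(Function('F')(Add(4, Mul(-1, -5)), n), Pow(1, -1)), 4) = Pow(Mul(Add(Pow(Add(4, Mul(-1, -5)), 2), Pow(Add(4, Mul(-1, -5)), 3), Mul(-2, -4)), Pow(1, -1)), 4) = Pow(Mul(Add(Pow(Add(4, 5), 2), Pow(Add(4, 5), 3), 8), 1), 4) = Pow(Mul(Add(Pow(9, 2), Pow(9, 3), 8), 1), 4) = Pow(Mul(Add(81, 729, 8), 1), 4) = Pow(Mul(818, 1), 4) = Pow(818, 4) = 447726927376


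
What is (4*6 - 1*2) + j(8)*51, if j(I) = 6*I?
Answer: 2470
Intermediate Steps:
(4*6 - 1*2) + j(8)*51 = (4*6 - 1*2) + (6*8)*51 = (24 - 2) + 48*51 = 22 + 2448 = 2470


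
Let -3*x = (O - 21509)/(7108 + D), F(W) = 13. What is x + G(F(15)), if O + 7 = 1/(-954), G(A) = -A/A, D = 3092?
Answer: -1733227/5838480 ≈ -0.29686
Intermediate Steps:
G(A) = -1 (G(A) = -1*1 = -1)
O = -6679/954 (O = -7 + 1/(-954) = -7 - 1/954 = -6679/954 ≈ -7.0010)
x = 4105253/5838480 (x = -(-6679/954 - 21509)/(3*(7108 + 3092)) = -(-20526265)/(2862*10200) = -⅓*(-4105253/1946160) = 4105253/5838480 ≈ 0.70314)
x + G(F(15)) = 4105253/5838480 - 1 = -1733227/5838480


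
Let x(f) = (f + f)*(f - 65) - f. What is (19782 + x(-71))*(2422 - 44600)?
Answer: -1651901370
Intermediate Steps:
x(f) = -f + 2*f*(-65 + f) (x(f) = (2*f)*(-65 + f) - f = 2*f*(-65 + f) - f = -f + 2*f*(-65 + f))
(19782 + x(-71))*(2422 - 44600) = (19782 - 71*(-131 + 2*(-71)))*(2422 - 44600) = (19782 - 71*(-131 - 142))*(-42178) = (19782 - 71*(-273))*(-42178) = (19782 + 19383)*(-42178) = 39165*(-42178) = -1651901370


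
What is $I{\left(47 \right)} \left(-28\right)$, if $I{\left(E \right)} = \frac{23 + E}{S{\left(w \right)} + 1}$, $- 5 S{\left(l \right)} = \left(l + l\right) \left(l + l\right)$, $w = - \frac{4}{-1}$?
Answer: $\frac{9800}{59} \approx 166.1$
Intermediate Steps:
$w = 4$ ($w = \left(-4\right) \left(-1\right) = 4$)
$S{\left(l \right)} = - \frac{4 l^{2}}{5}$ ($S{\left(l \right)} = - \frac{\left(l + l\right) \left(l + l\right)}{5} = - \frac{2 l 2 l}{5} = - \frac{4 l^{2}}{5}$)
$I{\left(E \right)} = - \frac{115}{59} - \frac{5 E}{59}$ ($I{\left(E \right)} = \frac{23 + E}{- \frac{4 \cdot 4^{2}}{5} + 1} = \frac{23 + E}{\left(- \frac{4}{5}\right) 16 + 1} = \frac{23 + E}{- \frac{64}{5} + 1} = \frac{23 + E}{- \frac{59}{5}} = \left(23 + E\right) \left(- \frac{5}{59}\right) = - \frac{115}{59} - \frac{5 E}{59}$)
$I{\left(47 \right)} \left(-28\right) = \left(- \frac{115}{59} - \frac{235}{59}\right) \left(-28\right) = \left(- \frac{350}{59}\right) \left(-28\right) = \frac{9800}{59}$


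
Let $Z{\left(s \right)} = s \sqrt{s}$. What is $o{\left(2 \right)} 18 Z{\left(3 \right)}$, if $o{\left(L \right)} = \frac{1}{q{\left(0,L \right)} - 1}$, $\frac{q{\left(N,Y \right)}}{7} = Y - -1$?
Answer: $\frac{27 \sqrt{3}}{10} \approx 4.6765$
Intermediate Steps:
$q{\left(N,Y \right)} = 7 + 7 Y$ ($q{\left(N,Y \right)} = 7 \left(Y - -1\right) = 7 \left(Y + 1\right) = 7 \left(1 + Y\right) = 7 + 7 Y$)
$Z{\left(s \right)} = s^{\frac{3}{2}}$
$o{\left(L \right)} = \frac{1}{6 + 7 L}$ ($o{\left(L \right)} = \frac{1}{\left(7 + 7 L\right) - 1} = \frac{1}{6 + 7 L}$)
$o{\left(2 \right)} 18 Z{\left(3 \right)} = \frac{1}{6 + 7 \cdot 2} \cdot 18 \cdot 3^{\frac{3}{2}} = \frac{1}{6 + 14} \cdot 18 \cdot 3 \sqrt{3} = \frac{1}{20} \cdot 18 \cdot 3 \sqrt{3} = \frac{9 \cdot 3 \sqrt{3}}{10} = \frac{27 \sqrt{3}}{10}$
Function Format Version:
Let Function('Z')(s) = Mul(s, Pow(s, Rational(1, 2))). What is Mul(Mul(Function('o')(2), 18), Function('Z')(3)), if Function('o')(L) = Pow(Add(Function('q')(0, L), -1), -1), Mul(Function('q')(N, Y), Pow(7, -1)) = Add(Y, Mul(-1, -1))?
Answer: Mul(Rational(27, 10), Pow(3, Rational(1, 2))) ≈ 4.6765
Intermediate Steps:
Function('q')(N, Y) = Add(7, Mul(7, Y)) (Function('q')(N, Y) = Mul(7, Add(Y, Mul(-1, -1))) = Mul(7, Add(Y, 1)) = Mul(7, Add(1, Y)) = Add(7, Mul(7, Y)))
Function('Z')(s) = Pow(s, Rational(3, 2))
Function('o')(L) = Pow(Add(6, Mul(7, L)), -1) (Function('o')(L) = Pow(Add(Add(7, Mul(7, L)), -1), -1) = Pow(Add(6, Mul(7, L)), -1))
Mul(Mul(Function('o')(2), 18), Function('Z')(3)) = Mul(Mul(Pow(Add(6, Mul(7, 2)), -1), 18), Pow(3, Rational(3, 2))) = Mul(Mul(Pow(Add(6, 14), -1), 18), Mul(3, Pow(3, Rational(1, 2)))) = Mul(Mul(Pow(20, -1), 18), Mul(3, Pow(3, Rational(1, 2)))) = Mul(Mul(Rational(1, 20), 18), Mul(3, Pow(3, Rational(1, 2)))) = Mul(Rational(9, 10), Mul(3, Pow(3, Rational(1, 2)))) = Mul(Rational(27, 10), Pow(3, Rational(1, 2)))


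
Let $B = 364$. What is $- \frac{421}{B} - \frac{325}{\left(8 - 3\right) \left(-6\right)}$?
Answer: $\frac{10567}{1092} \approx 9.6767$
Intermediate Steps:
$- \frac{421}{B} - \frac{325}{\left(8 - 3\right) \left(-6\right)} = - \frac{421}{364} - \frac{325}{\left(8 - 3\right) \left(-6\right)} = \left(-421\right) \frac{1}{364} - \frac{325}{5 \left(-6\right)} = - \frac{421}{364} - \frac{325}{-30} = - \frac{421}{364} - - \frac{65}{6} = - \frac{421}{364} + \frac{65}{6} = \frac{10567}{1092}$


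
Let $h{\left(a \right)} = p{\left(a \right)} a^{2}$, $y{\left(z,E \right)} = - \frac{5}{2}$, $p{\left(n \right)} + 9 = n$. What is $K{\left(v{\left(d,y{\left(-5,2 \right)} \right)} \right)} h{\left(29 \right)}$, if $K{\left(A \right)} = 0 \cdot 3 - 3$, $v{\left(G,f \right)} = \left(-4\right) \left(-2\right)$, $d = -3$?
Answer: $-50460$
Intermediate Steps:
$p{\left(n \right)} = -9 + n$
$y{\left(z,E \right)} = - \frac{5}{2}$ ($y{\left(z,E \right)} = \left(-5\right) \frac{1}{2} = - \frac{5}{2}$)
$v{\left(G,f \right)} = 8$
$K{\left(A \right)} = -3$ ($K{\left(A \right)} = 0 - 3 = -3$)
$h{\left(a \right)} = a^{2} \left(-9 + a\right)$ ($h{\left(a \right)} = \left(-9 + a\right) a^{2} = a^{2} \left(-9 + a\right)$)
$K{\left(v{\left(d,y{\left(-5,2 \right)} \right)} \right)} h{\left(29 \right)} = - 3 \cdot 29^{2} \left(-9 + 29\right) = - 3 \cdot 841 \cdot 20 = \left(-3\right) 16820 = -50460$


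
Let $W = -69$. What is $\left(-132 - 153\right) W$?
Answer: $19665$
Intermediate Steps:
$\left(-132 - 153\right) W = \left(-132 - 153\right) \left(-69\right) = \left(-285\right) \left(-69\right) = 19665$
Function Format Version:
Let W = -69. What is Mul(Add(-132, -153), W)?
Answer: 19665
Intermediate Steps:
Mul(Add(-132, -153), W) = Mul(Add(-132, -153), -69) = Mul(-285, -69) = 19665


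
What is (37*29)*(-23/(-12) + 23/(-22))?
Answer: 123395/132 ≈ 934.81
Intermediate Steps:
(37*29)*(-23/(-12) + 23/(-22)) = 1073*(-23*(-1/12) + 23*(-1/22)) = 1073*(23/12 - 23/22) = 1073*(115/132) = 123395/132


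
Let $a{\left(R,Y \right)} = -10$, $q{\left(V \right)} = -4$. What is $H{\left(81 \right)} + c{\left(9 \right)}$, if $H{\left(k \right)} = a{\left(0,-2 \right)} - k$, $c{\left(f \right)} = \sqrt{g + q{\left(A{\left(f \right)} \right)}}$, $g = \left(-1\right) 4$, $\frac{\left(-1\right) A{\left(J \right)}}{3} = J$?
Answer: $-91 + 2 i \sqrt{2} \approx -91.0 + 2.8284 i$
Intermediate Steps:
$A{\left(J \right)} = - 3 J$
$g = -4$
$c{\left(f \right)} = 2 i \sqrt{2}$ ($c{\left(f \right)} = \sqrt{-4 - 4} = \sqrt{-8} = 2 i \sqrt{2}$)
$H{\left(k \right)} = -10 - k$
$H{\left(81 \right)} + c{\left(9 \right)} = \left(-10 - 81\right) + 2 i \sqrt{2} = -91 + 2 i \sqrt{2}$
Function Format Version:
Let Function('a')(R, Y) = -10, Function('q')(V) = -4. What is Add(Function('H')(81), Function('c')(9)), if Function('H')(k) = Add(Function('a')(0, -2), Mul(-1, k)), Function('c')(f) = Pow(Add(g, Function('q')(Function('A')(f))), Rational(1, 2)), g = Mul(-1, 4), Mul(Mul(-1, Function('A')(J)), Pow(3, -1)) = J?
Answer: Add(-91, Mul(2, I, Pow(2, Rational(1, 2)))) ≈ Add(-91.000, Mul(2.8284, I))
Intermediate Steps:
Function('A')(J) = Mul(-3, J)
g = -4
Function('c')(f) = Mul(2, I, Pow(2, Rational(1, 2))) (Function('c')(f) = Pow(Add(-4, -4), Rational(1, 2)) = Pow(-8, Rational(1, 2)) = Mul(2, I, Pow(2, Rational(1, 2))))
Function('H')(k) = Add(-10, Mul(-1, k))
Add(Function('H')(81), Function('c')(9)) = Add(Add(-10, Mul(-1, 81)), Mul(2, I, Pow(2, Rational(1, 2)))) = Add(Add(-10, -81), Mul(2, I, Pow(2, Rational(1, 2)))) = Add(-91, Mul(2, I, Pow(2, Rational(1, 2))))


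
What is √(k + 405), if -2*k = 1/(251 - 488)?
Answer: √90994254/474 ≈ 20.125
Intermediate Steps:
k = 1/474 (k = -1/(2*(251 - 488)) = -½/(-237) = -½*(-1/237) = 1/474 ≈ 0.0021097)
√(k + 405) = √(1/474 + 405) = √(191971/474) = √90994254/474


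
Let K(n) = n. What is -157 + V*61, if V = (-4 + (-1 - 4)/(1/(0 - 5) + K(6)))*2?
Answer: -21755/29 ≈ -750.17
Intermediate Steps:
V = -282/29 (V = (-4 + (-1 - 4)/(1/(0 - 5) + 6))*2 = (-4 - 5/(1/(-5) + 6))*2 = (-4 - 5/(-⅕ + 6))*2 = (-4 - 5/29/5)*2 = (-4 - 5*5/29)*2 = (-4 - 25/29)*2 = -141/29*2 = -282/29 ≈ -9.7241)
-157 + V*61 = -157 - 282/29*61 = -157 - 17202/29 = -21755/29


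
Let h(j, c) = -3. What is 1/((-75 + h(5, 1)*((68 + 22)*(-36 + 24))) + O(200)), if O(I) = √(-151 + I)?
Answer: 1/3172 ≈ 0.00031526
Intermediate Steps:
1/((-75 + h(5, 1)*((68 + 22)*(-36 + 24))) + O(200)) = 1/((-75 - 3*(68 + 22)*(-36 + 24)) + √(-151 + 200)) = 1/((-75 - 270*(-12)) + √49) = 1/((-75 - 3*(-1080)) + 7) = 1/((-75 + 3240) + 7) = 1/(3165 + 7) = 1/3172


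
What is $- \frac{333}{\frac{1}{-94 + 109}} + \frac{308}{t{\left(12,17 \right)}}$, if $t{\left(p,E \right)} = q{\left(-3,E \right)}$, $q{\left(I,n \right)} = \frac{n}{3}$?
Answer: $- \frac{83991}{17} \approx -4940.6$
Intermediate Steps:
$q{\left(I,n \right)} = \frac{n}{3}$ ($q{\left(I,n \right)} = n \frac{1}{3} = \frac{n}{3}$)
$t{\left(p,E \right)} = \frac{E}{3}$
$- \frac{333}{\frac{1}{-94 + 109}} + \frac{308}{t{\left(12,17 \right)}} = - \frac{333}{\frac{1}{-94 + 109}} + \frac{308}{\frac{1}{3} \cdot 17} = - \frac{333}{\frac{1}{15}} + \frac{308}{\frac{17}{3}} = - 333 \frac{1}{\frac{1}{15}} + 308 \cdot \frac{3}{17} = \left(-333\right) 15 + \frac{924}{17} = -4995 + \frac{924}{17} = - \frac{83991}{17}$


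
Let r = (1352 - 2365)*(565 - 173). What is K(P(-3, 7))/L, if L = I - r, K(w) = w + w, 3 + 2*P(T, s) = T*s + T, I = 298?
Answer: -27/397394 ≈ -6.7943e-5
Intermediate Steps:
P(T, s) = -3/2 + T/2 + T*s/2 (P(T, s) = -3/2 + (T*s + T)/2 = -3/2 + (T + T*s)/2 = -3/2 + (T/2 + T*s/2) = -3/2 + T/2 + T*s/2)
r = -397096 (r = -1013*392 = -397096)
K(w) = 2*w
L = 397394 (L = 298 - 1*(-397096) = 298 + 397096 = 397394)
K(P(-3, 7))/L = (2*(-3/2 + (½)*(-3) + (½)*(-3)*7))/397394 = (2*(-3/2 - 3/2 - 21/2))*(1/397394) = (2*(-27/2))*(1/397394) = -27*1/397394 = -27/397394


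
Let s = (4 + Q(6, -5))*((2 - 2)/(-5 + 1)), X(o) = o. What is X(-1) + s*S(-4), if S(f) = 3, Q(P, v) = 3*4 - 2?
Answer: -1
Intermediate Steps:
Q(P, v) = 10 (Q(P, v) = 12 - 2 = 10)
s = 0 (s = (4 + 10)*((2 - 2)/(-5 + 1)) = 14*(0/(-4)) = 14*(0*(-¼)) = 14*0 = 0)
X(-1) + s*S(-4) = -1 + 0*3 = -1 + 0 = -1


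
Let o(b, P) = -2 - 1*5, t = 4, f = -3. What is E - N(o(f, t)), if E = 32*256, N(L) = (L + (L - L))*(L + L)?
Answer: 8094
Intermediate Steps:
o(b, P) = -7 (o(b, P) = -2 - 5 = -7)
N(L) = 2*L² (N(L) = (L + 0)*(2*L) = L*(2*L) = 2*L²)
E = 8192
E - N(o(f, t)) = 8192 - 2*(-7)² = 8192 - 2*49 = 8192 - 1*98 = 8192 - 98 = 8094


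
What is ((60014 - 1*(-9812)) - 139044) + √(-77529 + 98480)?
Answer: -69218 + √20951 ≈ -69073.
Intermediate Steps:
((60014 - 1*(-9812)) - 139044) + √(-77529 + 98480) = ((60014 + 9812) - 139044) + √20951 = (69826 - 139044) + √20951 = -69218 + √20951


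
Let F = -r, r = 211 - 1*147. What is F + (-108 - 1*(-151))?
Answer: -21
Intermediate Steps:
r = 64 (r = 211 - 147 = 64)
F = -64 (F = -1*64 = -64)
F + (-108 - 1*(-151)) = -64 + (-108 - 1*(-151)) = -64 + (-108 + 151) = -64 + 43 = -21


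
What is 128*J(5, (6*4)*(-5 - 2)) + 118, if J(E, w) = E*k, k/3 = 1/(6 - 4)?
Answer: 1078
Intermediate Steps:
k = 3/2 (k = 3/(6 - 4) = 3/2 ≈ 1.5000)
J(E, w) = 3*E/2 (J(E, w) = E*(3/2) = 3*E/2)
128*J(5, (6*4)*(-5 - 2)) + 118 = 128*((3/2)*5) + 118 = 128*(15/2) + 118 = 960 + 118 = 1078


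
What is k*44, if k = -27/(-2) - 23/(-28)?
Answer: 4411/7 ≈ 630.14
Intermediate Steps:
k = 401/28 (k = -27*(-½) - 23*(-1/28) = 27/2 + 23/28 = 401/28 ≈ 14.321)
k*44 = (401/28)*44 = 4411/7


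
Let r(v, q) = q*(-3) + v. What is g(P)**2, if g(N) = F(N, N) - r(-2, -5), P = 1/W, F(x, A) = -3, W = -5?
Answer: 256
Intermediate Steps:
r(v, q) = v - 3*q (r(v, q) = -3*q + v = v - 3*q)
P = -1/5 (P = 1/(-5) = -1/5 ≈ -0.20000)
g(N) = -16 (g(N) = -3 - (-2 - 3*(-5)) = -3 - (-2 + 15) = -3 - 1*13 = -3 - 13 = -16)
g(P)**2 = (-16)**2 = 256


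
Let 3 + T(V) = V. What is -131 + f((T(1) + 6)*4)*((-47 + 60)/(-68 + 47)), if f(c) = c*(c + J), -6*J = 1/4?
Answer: -18211/63 ≈ -289.06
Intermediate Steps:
T(V) = -3 + V
J = -1/24 (J = -1/(6*4) = -1/6*1/4 = -1/24 ≈ -0.041667)
f(c) = c*(-1/24 + c) (f(c) = c*(c - 1/24) = c*(-1/24 + c))
-131 + f((T(1) + 6)*4)*((-47 + 60)/(-68 + 47)) = -131 + ((((-3 + 1) + 6)*4)*(-1/24 + ((-3 + 1) + 6)*4))*((-47 + 60)/(-68 + 47)) = -131 + (((-2 + 6)*4)*(-1/24 + (-2 + 6)*4))*(13/(-21)) = -131 + ((4*4)*(-1/24 + 4*4))*(13*(-1/21)) = -131 + (16*(-1/24 + 16))*(-13/21) = -131 + (16*(383/24))*(-13/21) = -131 + (766/3)*(-13/21) = -131 - 9958/63 = -18211/63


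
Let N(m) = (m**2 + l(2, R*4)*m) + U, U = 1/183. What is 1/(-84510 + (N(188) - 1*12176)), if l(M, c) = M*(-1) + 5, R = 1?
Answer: -183/11122373 ≈ -1.6453e-5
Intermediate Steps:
U = 1/183 ≈ 0.0054645
l(M, c) = 5 - M (l(M, c) = -M + 5 = 5 - M)
N(m) = 1/183 + m**2 + 3*m (N(m) = (m**2 + (5 - 1*2)*m) + 1/183 = (m**2 + (5 - 2)*m) + 1/183 = (m**2 + 3*m) + 1/183 = 1/183 + m**2 + 3*m)
1/(-84510 + (N(188) - 1*12176)) = 1/(-84510 + ((1/183 + 188**2 + 3*188) - 1*12176)) = 1/(-84510 + ((1/183 + 35344 + 564) - 12176)) = 1/(-84510 + (6571165/183 - 12176)) = 1/(-84510 + 4342957/183) = 1/(-11122373/183) = -183/11122373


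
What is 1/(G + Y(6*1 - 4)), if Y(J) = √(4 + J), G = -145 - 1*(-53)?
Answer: -46/4229 - √6/8458 ≈ -0.011167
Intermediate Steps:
G = -92 (G = -145 + 53 = -92)
1/(G + Y(6*1 - 4)) = 1/(-92 + √(4 + (6*1 - 4))) = 1/(-92 + √(4 + (6 - 4))) = 1/(-92 + √(4 + 2)) = 1/(-92 + √6)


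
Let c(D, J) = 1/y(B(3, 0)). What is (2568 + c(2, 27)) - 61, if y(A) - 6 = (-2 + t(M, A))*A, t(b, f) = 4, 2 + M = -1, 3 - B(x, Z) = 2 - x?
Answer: 35099/14 ≈ 2507.1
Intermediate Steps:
B(x, Z) = 1 + x (B(x, Z) = 3 - (2 - x) = 3 + (-2 + x) = 1 + x)
M = -3 (M = -2 - 1 = -3)
y(A) = 6 + 2*A (y(A) = 6 + (-2 + 4)*A = 6 + 2*A)
c(D, J) = 1/14 (c(D, J) = 1/(6 + 2*(1 + 3)) = 1/(6 + 2*4) = 1/(6 + 8) = 1/14)
(2568 + c(2, 27)) - 61 = (2568 + 1/14) - 61 = 35953/14 - 61 = 35099/14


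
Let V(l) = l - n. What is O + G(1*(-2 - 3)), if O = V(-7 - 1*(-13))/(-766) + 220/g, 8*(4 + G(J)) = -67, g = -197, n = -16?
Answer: -8161065/603608 ≈ -13.520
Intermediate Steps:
G(J) = -99/8 (G(J) = -4 + (1/8)*(-67) = -4 - 67/8 = -99/8)
V(l) = 16 + l (V(l) = l - 1*(-16) = l + 16 = 16 + l)
O = -86427/75451 (O = (16 + (-7 - 1*(-13)))/(-766) + 220/(-197) = (16 + (-7 + 13))*(-1/766) + 220*(-1/197) = (16 + 6)*(-1/766) - 220/197 = 22*(-1/766) - 220/197 = -11/383 - 220/197 = -86427/75451 ≈ -1.1455)
O + G(1*(-2 - 3)) = -86427/75451 - 99/8 = -8161065/603608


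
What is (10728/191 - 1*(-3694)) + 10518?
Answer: 2725220/191 ≈ 14268.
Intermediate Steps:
(10728/191 - 1*(-3694)) + 10518 = (10728*(1/191) + 3694) + 10518 = (10728/191 + 3694) + 10518 = 716282/191 + 10518 = 2725220/191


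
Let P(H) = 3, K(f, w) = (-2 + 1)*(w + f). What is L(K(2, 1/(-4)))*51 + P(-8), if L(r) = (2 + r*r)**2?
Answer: 335379/256 ≈ 1310.1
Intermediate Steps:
K(f, w) = -f - w (K(f, w) = -(f + w) = -f - w)
L(r) = (2 + r**2)**2
L(K(2, 1/(-4)))*51 + P(-8) = (2 + (-1*2 - 1/(-4))**2)**2*51 + 3 = (2 + (-2 - 1*(-1/4))**2)**2*51 + 3 = (2 + (-2 + 1/4)**2)**2*51 + 3 = (2 + (-7/4)**2)**2*51 + 3 = (2 + 49/16)**2*51 + 3 = (81/16)**2*51 + 3 = (6561/256)*51 + 3 = 334611/256 + 3 = 335379/256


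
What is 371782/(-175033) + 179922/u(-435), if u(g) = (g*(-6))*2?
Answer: 4925264231/152278710 ≈ 32.344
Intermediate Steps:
u(g) = -12*g (u(g) = -6*g*2 = -12*g)
371782/(-175033) + 179922/u(-435) = 371782/(-175033) + 179922/((-12*(-435))) = 371782*(-1/175033) + 179922/5220 = -371782/175033 + 179922*(1/5220) = -371782/175033 + 29987/870 = 4925264231/152278710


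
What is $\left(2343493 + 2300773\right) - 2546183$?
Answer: $2098083$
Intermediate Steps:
$\left(2343493 + 2300773\right) - 2546183 = 4644266 - 2546183 = 2098083$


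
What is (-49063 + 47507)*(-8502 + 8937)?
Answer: -676860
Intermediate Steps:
(-49063 + 47507)*(-8502 + 8937) = -1556*435 = -676860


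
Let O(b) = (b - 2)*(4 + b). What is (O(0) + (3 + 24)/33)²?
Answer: 6241/121 ≈ 51.578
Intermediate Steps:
O(b) = (-2 + b)*(4 + b)
(O(0) + (3 + 24)/33)² = ((-8 + 0² + 2*0) + (3 + 24)/33)² = ((-8 + 0 + 0) + 27*(1/33))² = (-8 + 9/11)² = (-79/11)² = 6241/121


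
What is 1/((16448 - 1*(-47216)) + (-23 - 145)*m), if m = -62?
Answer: 1/74080 ≈ 1.3499e-5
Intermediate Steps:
1/((16448 - 1*(-47216)) + (-23 - 145)*m) = 1/((16448 - 1*(-47216)) + (-23 - 145)*(-62)) = 1/((16448 + 47216) - 168*(-62)) = 1/(63664 + 10416) = 1/74080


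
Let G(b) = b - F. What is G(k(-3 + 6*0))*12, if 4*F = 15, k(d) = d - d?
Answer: -45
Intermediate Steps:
k(d) = 0
F = 15/4 (F = (¼)*15 = 15/4 ≈ 3.7500)
G(b) = -15/4 + b (G(b) = b - 1*15/4 = b - 15/4 = -15/4 + b)
G(k(-3 + 6*0))*12 = (-15/4 + 0)*12 = -15/4*12 = -45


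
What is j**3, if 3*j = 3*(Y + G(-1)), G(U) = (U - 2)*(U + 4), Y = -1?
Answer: -1000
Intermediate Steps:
G(U) = (-2 + U)*(4 + U)
j = -10 (j = (3*(-1 + (-8 + (-1)**2 + 2*(-1))))/3 = (3*(-1 + (-8 + 1 - 2)))/3 = (3*(-1 - 9))/3 = (3*(-10))/3 = (1/3)*(-30) = -10)
j**3 = (-10)**3 = -1000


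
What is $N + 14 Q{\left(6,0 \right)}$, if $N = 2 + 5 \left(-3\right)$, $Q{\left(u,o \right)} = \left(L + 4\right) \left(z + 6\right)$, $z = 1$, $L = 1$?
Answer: $477$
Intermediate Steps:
$Q{\left(u,o \right)} = 35$ ($Q{\left(u,o \right)} = \left(1 + 4\right) \left(1 + 6\right) = 5 \cdot 7 = 35$)
$N = -13$ ($N = 2 - 15 = -13$)
$N + 14 Q{\left(6,0 \right)} = -13 + 14 \cdot 35 = -13 + 490 = 477$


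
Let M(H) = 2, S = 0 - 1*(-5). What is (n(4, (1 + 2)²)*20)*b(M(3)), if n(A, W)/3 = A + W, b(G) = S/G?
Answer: 1950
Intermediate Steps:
S = 5 (S = 0 + 5 = 5)
b(G) = 5/G
n(A, W) = 3*A + 3*W (n(A, W) = 3*(A + W) = 3*A + 3*W)
(n(4, (1 + 2)²)*20)*b(M(3)) = ((3*4 + 3*(1 + 2)²)*20)*(5/2) = ((12 + 3*3²)*20)*(5*(½)) = ((12 + 3*9)*20)*(5/2) = ((12 + 27)*20)*(5/2) = (39*20)*(5/2) = 780*(5/2) = 1950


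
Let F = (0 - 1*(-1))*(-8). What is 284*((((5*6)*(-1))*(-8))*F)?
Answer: -545280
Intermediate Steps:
F = -8 (F = (0 + 1)*(-8) = 1*(-8) = -8)
284*((((5*6)*(-1))*(-8))*F) = 284*((((5*6)*(-1))*(-8))*(-8)) = 284*(((30*(-1))*(-8))*(-8)) = 284*(-30*(-8)*(-8)) = 284*(240*(-8)) = 284*(-1920) = -545280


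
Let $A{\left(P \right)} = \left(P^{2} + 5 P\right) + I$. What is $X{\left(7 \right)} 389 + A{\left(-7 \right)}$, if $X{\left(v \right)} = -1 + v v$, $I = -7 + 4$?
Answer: $18683$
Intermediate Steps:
$I = -3$
$X{\left(v \right)} = -1 + v^{2}$
$A{\left(P \right)} = -3 + P^{2} + 5 P$ ($A{\left(P \right)} = \left(P^{2} + 5 P\right) - 3 = -3 + P^{2} + 5 P$)
$X{\left(7 \right)} 389 + A{\left(-7 \right)} = \left(-1 + 7^{2}\right) 389 + \left(-3 + \left(-7\right)^{2} + 5 \left(-7\right)\right) = \left(-1 + 49\right) 389 - -11 = 48 \cdot 389 + 11 = 18672 + 11 = 18683$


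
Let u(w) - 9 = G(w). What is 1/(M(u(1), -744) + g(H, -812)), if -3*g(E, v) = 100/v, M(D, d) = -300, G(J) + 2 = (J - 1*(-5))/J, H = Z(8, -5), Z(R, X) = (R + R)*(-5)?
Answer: -609/182675 ≈ -0.0033338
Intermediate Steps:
Z(R, X) = -10*R (Z(R, X) = (2*R)*(-5) = -10*R)
H = -80 (H = -10*8 = -80)
G(J) = -2 + (5 + J)/J (G(J) = -2 + (J - 1*(-5))/J = -2 + (J + 5)/J = -2 + (5 + J)/J)
u(w) = 9 + (5 - w)/w
g(E, v) = -100/(3*v)
1/(M(u(1), -744) + g(H, -812)) = 1/(-300 - 100/3/(-812)) = 1/(-300 - 100/3*(-1/812)) = 1/(-300 + 25/609) = 1/(-182675/609) = -609/182675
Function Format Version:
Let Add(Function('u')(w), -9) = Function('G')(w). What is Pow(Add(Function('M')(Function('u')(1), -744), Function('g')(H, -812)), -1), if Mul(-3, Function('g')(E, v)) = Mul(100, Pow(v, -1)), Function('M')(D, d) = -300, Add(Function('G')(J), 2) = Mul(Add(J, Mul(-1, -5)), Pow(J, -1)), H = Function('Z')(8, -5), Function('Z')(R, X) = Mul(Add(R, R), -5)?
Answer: Rational(-609, 182675) ≈ -0.0033338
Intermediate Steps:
Function('Z')(R, X) = Mul(-10, R) (Function('Z')(R, X) = Mul(Mul(2, R), -5) = Mul(-10, R))
H = -80 (H = Mul(-10, 8) = -80)
Function('G')(J) = Add(-2, Mul(Pow(J, -1), Add(5, J))) (Function('G')(J) = Add(-2, Mul(Add(J, Mul(-1, -5)), Pow(J, -1))) = Add(-2, Mul(Add(J, 5), Pow(J, -1))) = Add(-2, Mul(Add(5, J), Pow(J, -1))) = Add(-2, Mul(Pow(J, -1), Add(5, J))))
Function('u')(w) = Add(9, Mul(Pow(w, -1), Add(5, Mul(-1, w))))
Function('g')(E, v) = Mul(Rational(-100, 3), Pow(v, -1)) (Function('g')(E, v) = Mul(Rational(-1, 3), Mul(100, Pow(v, -1))) = Mul(Rational(-100, 3), Pow(v, -1)))
Pow(Add(Function('M')(Function('u')(1), -744), Function('g')(H, -812)), -1) = Pow(Add(-300, Mul(Rational(-100, 3), Pow(-812, -1))), -1) = Pow(Add(-300, Mul(Rational(-100, 3), Rational(-1, 812))), -1) = Pow(Add(-300, Rational(25, 609)), -1) = Pow(Rational(-182675, 609), -1) = Rational(-609, 182675)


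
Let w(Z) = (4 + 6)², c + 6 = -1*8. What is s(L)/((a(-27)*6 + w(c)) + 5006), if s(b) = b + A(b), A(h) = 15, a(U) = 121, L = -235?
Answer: -55/1458 ≈ -0.037723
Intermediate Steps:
c = -14 (c = -6 - 1*8 = -6 - 8 = -14)
w(Z) = 100 (w(Z) = 10² = 100)
s(b) = 15 + b (s(b) = b + 15 = 15 + b)
s(L)/((a(-27)*6 + w(c)) + 5006) = (15 - 235)/((121*6 + 100) + 5006) = -220/((726 + 100) + 5006) = -220/(826 + 5006) = -220/5832 = -220*1/5832 = -55/1458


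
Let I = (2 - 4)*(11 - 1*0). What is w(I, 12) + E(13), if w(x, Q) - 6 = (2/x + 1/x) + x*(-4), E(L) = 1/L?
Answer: 26867/286 ≈ 93.941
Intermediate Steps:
I = -22 (I = -2*(11 + 0) = -2*11 = -22)
E(L) = 1/L
w(x, Q) = 6 - 4*x + 3/x (w(x, Q) = 6 + ((2/x + 1/x) + x*(-4)) = 6 + ((2/x + 1/x) - 4*x) = 6 + (3/x - 4*x) = 6 + (-4*x + 3/x) = 6 - 4*x + 3/x)
w(I, 12) + E(13) = (6 - 4*(-22) + 3/(-22)) + 1/13 = (6 + 88 + 3*(-1/22)) + 1/13 = (6 + 88 - 3/22) + 1/13 = 2065/22 + 1/13 = 26867/286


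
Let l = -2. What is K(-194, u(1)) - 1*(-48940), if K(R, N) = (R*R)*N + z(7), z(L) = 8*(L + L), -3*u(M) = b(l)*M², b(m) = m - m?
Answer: 49052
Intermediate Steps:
b(m) = 0
u(M) = 0 (u(M) = -0*M² = -⅓*0 = 0)
z(L) = 16*L (z(L) = 8*(2*L) = 16*L)
K(R, N) = 112 + N*R² (K(R, N) = (R*R)*N + 16*7 = R²*N + 112 = N*R² + 112 = 112 + N*R²)
K(-194, u(1)) - 1*(-48940) = (112 + 0*(-194)²) - 1*(-48940) = (112 + 0*37636) + 48940 = (112 + 0) + 48940 = 112 + 48940 = 49052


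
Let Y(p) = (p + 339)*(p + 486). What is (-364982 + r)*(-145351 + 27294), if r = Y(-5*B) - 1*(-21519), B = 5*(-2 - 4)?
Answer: 3832012163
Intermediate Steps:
B = -30 (B = 5*(-6) = -30)
Y(p) = (339 + p)*(486 + p)
r = 332523 (r = (164754 + (-5*(-30))² + 825*(-5*(-30))) - 1*(-21519) = (164754 + 150² + 825*150) + 21519 = (164754 + 22500 + 123750) + 21519 = 311004 + 21519 = 332523)
(-364982 + r)*(-145351 + 27294) = (-364982 + 332523)*(-145351 + 27294) = -32459*(-118057) = 3832012163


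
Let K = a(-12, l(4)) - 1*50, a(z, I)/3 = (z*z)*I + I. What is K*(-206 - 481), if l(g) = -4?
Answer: 1229730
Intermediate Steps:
a(z, I) = 3*I + 3*I*z² (a(z, I) = 3*((z*z)*I + I) = 3*(z²*I + I) = 3*(I*z² + I) = 3*(I + I*z²) = 3*I + 3*I*z²)
K = -1790 (K = 3*(-4)*(1 + (-12)²) - 1*50 = 3*(-4)*(1 + 144) - 50 = 3*(-4)*145 - 50 = -1740 - 50 = -1790)
K*(-206 - 481) = -1790*(-206 - 481) = -1790*(-687) = 1229730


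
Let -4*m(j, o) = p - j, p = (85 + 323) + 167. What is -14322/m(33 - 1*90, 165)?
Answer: 7161/79 ≈ 90.646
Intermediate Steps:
p = 575 (p = 408 + 167 = 575)
m(j, o) = -575/4 + j/4 (m(j, o) = -(575 - j)/4 = -575/4 + j/4)
-14322/m(33 - 1*90, 165) = -14322/(-575/4 + (33 - 1*90)/4) = -14322/(-575/4 + (33 - 90)/4) = -14322/(-575/4 + (¼)*(-57)) = -14322/(-575/4 - 57/4) = -14322/(-158) = -14322*(-1/158) = 7161/79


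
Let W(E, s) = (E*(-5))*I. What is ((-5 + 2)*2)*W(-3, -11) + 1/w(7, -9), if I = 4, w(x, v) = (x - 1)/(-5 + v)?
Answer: -1087/3 ≈ -362.33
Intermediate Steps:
w(x, v) = (-1 + x)/(-5 + v)
W(E, s) = -20*E (W(E, s) = (E*(-5))*4 = -5*E*4 = -20*E)
((-5 + 2)*2)*W(-3, -11) + 1/w(7, -9) = ((-5 + 2)*2)*(-20*(-3)) + 1/((-1 + 7)/(-5 - 9)) = -3*2*60 + 1/(6/(-14)) = -6*60 + 1/(-1/14*6) = -360 + 1/(-3/7) = -360 - 7/3 = -1087/3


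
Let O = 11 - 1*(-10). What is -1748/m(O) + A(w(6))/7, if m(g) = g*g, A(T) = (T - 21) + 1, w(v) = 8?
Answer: -2504/441 ≈ -5.6780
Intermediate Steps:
O = 21 (O = 11 + 10 = 21)
A(T) = -20 + T (A(T) = (-21 + T) + 1 = -20 + T)
m(g) = g**2
-1748/m(O) + A(w(6))/7 = -1748/(21**2) + (-20 + 8)/7 = -1748/441 - 12*1/7 = -1748*1/441 - 12/7 = -1748/441 - 12/7 = -2504/441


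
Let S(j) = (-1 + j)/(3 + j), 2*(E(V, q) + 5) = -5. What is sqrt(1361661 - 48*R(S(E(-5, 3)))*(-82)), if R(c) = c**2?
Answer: sqrt(111432045)/9 ≈ 1172.9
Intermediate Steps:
E(V, q) = -15/2 (E(V, q) = -5 + (1/2)*(-5) = -5 - 5/2 = -15/2)
S(j) = (-1 + j)/(3 + j)
sqrt(1361661 - 48*R(S(E(-5, 3)))*(-82)) = sqrt(1361661 - 48*(-1 - 15/2)**2/(3 - 15/2)**2*(-82)) = sqrt(1361661 - 48*(-17/2/(-9/2))**2*(-82)) = sqrt(1361661 - 48*(-2/9*(-17/2))**2*(-82)) = sqrt(1361661 - 48*(17/9)**2*(-82)) = sqrt(1361661 - 48*289/81*(-82)) = sqrt(1361661 - 4624/27*(-82)) = sqrt(1361661 + 379168/27) = sqrt(37144015/27) = sqrt(111432045)/9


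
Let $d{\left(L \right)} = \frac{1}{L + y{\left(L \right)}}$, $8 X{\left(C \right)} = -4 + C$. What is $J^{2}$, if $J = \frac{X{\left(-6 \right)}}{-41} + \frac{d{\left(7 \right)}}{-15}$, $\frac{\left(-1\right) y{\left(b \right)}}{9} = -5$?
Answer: $\frac{218089}{255680100} \approx 0.00085298$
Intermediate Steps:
$y{\left(b \right)} = 45$ ($y{\left(b \right)} = \left(-9\right) \left(-5\right) = 45$)
$X{\left(C \right)} = - \frac{1}{2} + \frac{C}{8}$ ($X{\left(C \right)} = \frac{-4 + C}{8} = - \frac{1}{2} + \frac{C}{8}$)
$d{\left(L \right)} = \frac{1}{45 + L}$ ($d{\left(L \right)} = \frac{1}{L + 45} = \frac{1}{45 + L}$)
$J = \frac{467}{15990}$ ($J = \frac{- \frac{1}{2} + \frac{1}{8} \left(-6\right)}{-41} + \frac{1}{\left(45 + 7\right) \left(-15\right)} = \left(- \frac{1}{2} - \frac{3}{4}\right) \left(- \frac{1}{41}\right) + \frac{1}{52} \left(- \frac{1}{15}\right) = \left(- \frac{5}{4}\right) \left(- \frac{1}{41}\right) + \frac{1}{52} \left(- \frac{1}{15}\right) = \frac{5}{164} - \frac{1}{780} = \frac{467}{15990} \approx 0.029206$)
$J^{2} = \left(\frac{467}{15990}\right)^{2} = \frac{218089}{255680100}$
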